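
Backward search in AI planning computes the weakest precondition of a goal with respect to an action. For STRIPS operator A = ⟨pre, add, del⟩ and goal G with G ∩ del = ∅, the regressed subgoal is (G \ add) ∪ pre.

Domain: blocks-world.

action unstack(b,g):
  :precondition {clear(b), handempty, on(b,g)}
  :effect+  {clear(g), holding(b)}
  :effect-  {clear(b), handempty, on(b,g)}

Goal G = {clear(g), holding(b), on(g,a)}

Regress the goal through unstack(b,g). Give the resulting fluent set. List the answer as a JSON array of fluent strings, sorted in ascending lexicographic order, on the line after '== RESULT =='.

Regress:
  G ∩ del = {}  (empty — regression defined)
  G \ add = {clear(g), holding(b), on(g,a)} \ {clear(g), holding(b)} = {on(g,a)}
  ∪ pre   = {on(g,a)} ∪ {clear(b), handempty, on(b,g)}
          = {clear(b), handempty, on(b,g), on(g,a)}

== RESULT ==
["clear(b)", "handempty", "on(b,g)", "on(g,a)"]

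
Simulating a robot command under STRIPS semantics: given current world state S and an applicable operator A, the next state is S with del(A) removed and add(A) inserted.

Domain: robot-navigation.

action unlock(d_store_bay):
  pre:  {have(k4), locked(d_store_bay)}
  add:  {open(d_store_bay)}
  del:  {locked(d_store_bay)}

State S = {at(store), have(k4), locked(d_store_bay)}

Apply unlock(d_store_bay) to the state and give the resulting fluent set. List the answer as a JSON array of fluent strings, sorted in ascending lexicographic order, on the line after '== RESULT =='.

Compute (S \ del) ∪ add:
  pre ⊆ S: {have(k4), locked(d_store_bay)} ⊆ S  — applicable
  S \ del = {at(store), have(k4)}
  ∪ add   = {at(store), have(k4), open(d_store_bay)}

== RESULT ==
["at(store)", "have(k4)", "open(d_store_bay)"]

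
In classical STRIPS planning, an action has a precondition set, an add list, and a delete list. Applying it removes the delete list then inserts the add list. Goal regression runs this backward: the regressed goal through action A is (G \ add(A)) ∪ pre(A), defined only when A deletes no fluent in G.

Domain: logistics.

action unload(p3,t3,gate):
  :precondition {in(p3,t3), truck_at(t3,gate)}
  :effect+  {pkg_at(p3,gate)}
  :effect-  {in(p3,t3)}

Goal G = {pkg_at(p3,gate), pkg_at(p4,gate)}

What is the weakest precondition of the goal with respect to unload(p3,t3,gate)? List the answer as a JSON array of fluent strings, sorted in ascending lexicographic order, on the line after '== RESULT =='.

Compute (G \ add) ∪ pre:
  G ∩ del = {}  (empty — regression defined)
  G \ add = {pkg_at(p3,gate), pkg_at(p4,gate)} \ {pkg_at(p3,gate)} = {pkg_at(p4,gate)}
  ∪ pre   = {pkg_at(p4,gate)} ∪ {in(p3,t3), truck_at(t3,gate)}
          = {in(p3,t3), pkg_at(p4,gate), truck_at(t3,gate)}

== RESULT ==
["in(p3,t3)", "pkg_at(p4,gate)", "truck_at(t3,gate)"]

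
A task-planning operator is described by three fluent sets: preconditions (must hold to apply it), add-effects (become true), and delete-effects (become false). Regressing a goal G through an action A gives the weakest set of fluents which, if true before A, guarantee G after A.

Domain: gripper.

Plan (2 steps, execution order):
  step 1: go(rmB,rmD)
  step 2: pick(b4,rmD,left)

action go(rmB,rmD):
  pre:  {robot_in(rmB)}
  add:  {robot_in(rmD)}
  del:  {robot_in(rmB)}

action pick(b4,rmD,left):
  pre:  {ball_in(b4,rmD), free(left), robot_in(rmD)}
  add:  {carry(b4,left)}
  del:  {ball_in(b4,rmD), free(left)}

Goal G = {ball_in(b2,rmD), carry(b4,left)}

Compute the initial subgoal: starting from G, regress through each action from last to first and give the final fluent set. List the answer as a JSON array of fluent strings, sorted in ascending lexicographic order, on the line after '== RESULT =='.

Regress step by step:
  through step 2 (pick(b4,rmD,left)): drop {carry(b4,left)}, keep {ball_in(b2,rmD)}, require {ball_in(b4,rmD), free(left), robot_in(rmD)}
    → {ball_in(b2,rmD), ball_in(b4,rmD), free(left), robot_in(rmD)}
  through step 1 (go(rmB,rmD)): drop {robot_in(rmD)}, keep {ball_in(b2,rmD), ball_in(b4,rmD), free(left)}, require {robot_in(rmB)}
    → {ball_in(b2,rmD), ball_in(b4,rmD), free(left), robot_in(rmB)}

== RESULT ==
["ball_in(b2,rmD)", "ball_in(b4,rmD)", "free(left)", "robot_in(rmB)"]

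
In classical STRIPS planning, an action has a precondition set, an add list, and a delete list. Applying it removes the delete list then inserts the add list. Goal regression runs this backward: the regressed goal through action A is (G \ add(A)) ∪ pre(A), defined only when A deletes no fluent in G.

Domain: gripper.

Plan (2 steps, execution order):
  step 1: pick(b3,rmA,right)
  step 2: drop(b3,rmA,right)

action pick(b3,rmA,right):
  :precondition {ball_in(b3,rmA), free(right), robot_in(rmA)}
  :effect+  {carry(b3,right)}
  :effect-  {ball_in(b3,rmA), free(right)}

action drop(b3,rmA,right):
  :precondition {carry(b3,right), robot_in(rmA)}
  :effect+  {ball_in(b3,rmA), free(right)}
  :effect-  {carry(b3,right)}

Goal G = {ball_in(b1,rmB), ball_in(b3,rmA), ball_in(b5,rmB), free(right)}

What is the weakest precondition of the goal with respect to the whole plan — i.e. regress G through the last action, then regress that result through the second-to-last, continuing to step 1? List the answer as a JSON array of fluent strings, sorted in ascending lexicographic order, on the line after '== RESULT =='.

Regress step by step:
  through step 2 (drop(b3,rmA,right)): drop {ball_in(b3,rmA), free(right)}, keep {ball_in(b1,rmB), ball_in(b5,rmB)}, require {carry(b3,right), robot_in(rmA)}
    → {ball_in(b1,rmB), ball_in(b5,rmB), carry(b3,right), robot_in(rmA)}
  through step 1 (pick(b3,rmA,right)): drop {carry(b3,right)}, keep {ball_in(b1,rmB), ball_in(b5,rmB), robot_in(rmA)}, require {ball_in(b3,rmA), free(right), robot_in(rmA)}
    → {ball_in(b1,rmB), ball_in(b3,rmA), ball_in(b5,rmB), free(right), robot_in(rmA)}

== RESULT ==
["ball_in(b1,rmB)", "ball_in(b3,rmA)", "ball_in(b5,rmB)", "free(right)", "robot_in(rmA)"]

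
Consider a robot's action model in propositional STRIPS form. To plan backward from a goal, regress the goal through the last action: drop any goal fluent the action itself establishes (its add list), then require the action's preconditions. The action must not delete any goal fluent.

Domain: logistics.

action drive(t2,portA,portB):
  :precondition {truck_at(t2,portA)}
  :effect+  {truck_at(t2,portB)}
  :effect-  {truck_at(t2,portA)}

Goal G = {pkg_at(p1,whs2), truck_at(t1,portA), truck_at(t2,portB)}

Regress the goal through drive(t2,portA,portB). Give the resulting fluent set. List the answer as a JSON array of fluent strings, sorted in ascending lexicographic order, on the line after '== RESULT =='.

Compute (G \ add) ∪ pre:
  G ∩ del = {}  (empty — regression defined)
  G \ add = {pkg_at(p1,whs2), truck_at(t1,portA), truck_at(t2,portB)} \ {truck_at(t2,portB)} = {pkg_at(p1,whs2), truck_at(t1,portA)}
  ∪ pre   = {pkg_at(p1,whs2), truck_at(t1,portA)} ∪ {truck_at(t2,portA)}
          = {pkg_at(p1,whs2), truck_at(t1,portA), truck_at(t2,portA)}

== RESULT ==
["pkg_at(p1,whs2)", "truck_at(t1,portA)", "truck_at(t2,portA)"]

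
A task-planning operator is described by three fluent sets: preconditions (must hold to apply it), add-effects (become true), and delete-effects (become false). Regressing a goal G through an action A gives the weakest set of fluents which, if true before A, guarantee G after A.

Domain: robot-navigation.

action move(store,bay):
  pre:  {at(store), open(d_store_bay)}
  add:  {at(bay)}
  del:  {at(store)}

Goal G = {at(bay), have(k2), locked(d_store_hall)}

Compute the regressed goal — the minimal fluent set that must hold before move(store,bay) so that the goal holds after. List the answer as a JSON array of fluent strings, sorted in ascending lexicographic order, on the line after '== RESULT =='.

Regress:
  G ∩ del = {}  (empty — regression defined)
  G \ add = {at(bay), have(k2), locked(d_store_hall)} \ {at(bay)} = {have(k2), locked(d_store_hall)}
  ∪ pre   = {have(k2), locked(d_store_hall)} ∪ {at(store), open(d_store_bay)}
          = {at(store), have(k2), locked(d_store_hall), open(d_store_bay)}

== RESULT ==
["at(store)", "have(k2)", "locked(d_store_hall)", "open(d_store_bay)"]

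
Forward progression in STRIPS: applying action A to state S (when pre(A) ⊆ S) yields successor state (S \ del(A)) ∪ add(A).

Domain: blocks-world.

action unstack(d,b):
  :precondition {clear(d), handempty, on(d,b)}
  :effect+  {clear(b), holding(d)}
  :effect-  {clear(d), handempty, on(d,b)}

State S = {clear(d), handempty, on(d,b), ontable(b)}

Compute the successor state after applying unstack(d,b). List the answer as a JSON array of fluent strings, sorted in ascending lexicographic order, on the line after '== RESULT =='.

Compute (S \ del) ∪ add:
  pre ⊆ S: {clear(d), handempty, on(d,b)} ⊆ S  — applicable
  S \ del = {ontable(b)}
  ∪ add   = {clear(b), holding(d), ontable(b)}

== RESULT ==
["clear(b)", "holding(d)", "ontable(b)"]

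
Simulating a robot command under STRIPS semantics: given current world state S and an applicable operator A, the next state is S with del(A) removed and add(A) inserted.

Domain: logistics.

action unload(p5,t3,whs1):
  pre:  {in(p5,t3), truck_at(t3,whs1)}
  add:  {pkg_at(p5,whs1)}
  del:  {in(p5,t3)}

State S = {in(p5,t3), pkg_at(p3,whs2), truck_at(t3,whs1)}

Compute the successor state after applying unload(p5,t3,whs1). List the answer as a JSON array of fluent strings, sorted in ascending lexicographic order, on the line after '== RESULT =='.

Compute (S \ del) ∪ add:
  pre ⊆ S: {in(p5,t3), truck_at(t3,whs1)} ⊆ S  — applicable
  S \ del = {pkg_at(p3,whs2), truck_at(t3,whs1)}
  ∪ add   = {pkg_at(p3,whs2), pkg_at(p5,whs1), truck_at(t3,whs1)}

== RESULT ==
["pkg_at(p3,whs2)", "pkg_at(p5,whs1)", "truck_at(t3,whs1)"]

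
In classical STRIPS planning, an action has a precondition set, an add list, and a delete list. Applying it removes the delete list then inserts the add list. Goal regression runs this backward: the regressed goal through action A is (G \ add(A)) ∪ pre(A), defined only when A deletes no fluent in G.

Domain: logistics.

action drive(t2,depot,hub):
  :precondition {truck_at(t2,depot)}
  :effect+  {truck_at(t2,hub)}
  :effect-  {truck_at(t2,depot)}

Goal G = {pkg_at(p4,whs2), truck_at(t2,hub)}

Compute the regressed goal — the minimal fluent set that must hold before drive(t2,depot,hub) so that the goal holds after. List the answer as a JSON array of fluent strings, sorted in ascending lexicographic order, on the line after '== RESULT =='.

Compute (G \ add) ∪ pre:
  G ∩ del = {}  (empty — regression defined)
  G \ add = {pkg_at(p4,whs2), truck_at(t2,hub)} \ {truck_at(t2,hub)} = {pkg_at(p4,whs2)}
  ∪ pre   = {pkg_at(p4,whs2)} ∪ {truck_at(t2,depot)}
          = {pkg_at(p4,whs2), truck_at(t2,depot)}

== RESULT ==
["pkg_at(p4,whs2)", "truck_at(t2,depot)"]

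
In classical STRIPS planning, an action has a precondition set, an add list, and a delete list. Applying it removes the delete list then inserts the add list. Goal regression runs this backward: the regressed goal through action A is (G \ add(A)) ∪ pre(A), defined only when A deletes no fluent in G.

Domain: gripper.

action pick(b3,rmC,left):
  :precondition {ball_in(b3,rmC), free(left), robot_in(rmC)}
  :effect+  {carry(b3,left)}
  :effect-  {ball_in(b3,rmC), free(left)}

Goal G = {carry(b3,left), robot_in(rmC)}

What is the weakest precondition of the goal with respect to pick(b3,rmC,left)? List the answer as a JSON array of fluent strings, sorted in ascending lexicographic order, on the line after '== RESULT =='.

Compute (G \ add) ∪ pre:
  G ∩ del = {}  (empty — regression defined)
  G \ add = {carry(b3,left), robot_in(rmC)} \ {carry(b3,left)} = {robot_in(rmC)}
  ∪ pre   = {robot_in(rmC)} ∪ {ball_in(b3,rmC), free(left), robot_in(rmC)}
          = {ball_in(b3,rmC), free(left), robot_in(rmC)}

== RESULT ==
["ball_in(b3,rmC)", "free(left)", "robot_in(rmC)"]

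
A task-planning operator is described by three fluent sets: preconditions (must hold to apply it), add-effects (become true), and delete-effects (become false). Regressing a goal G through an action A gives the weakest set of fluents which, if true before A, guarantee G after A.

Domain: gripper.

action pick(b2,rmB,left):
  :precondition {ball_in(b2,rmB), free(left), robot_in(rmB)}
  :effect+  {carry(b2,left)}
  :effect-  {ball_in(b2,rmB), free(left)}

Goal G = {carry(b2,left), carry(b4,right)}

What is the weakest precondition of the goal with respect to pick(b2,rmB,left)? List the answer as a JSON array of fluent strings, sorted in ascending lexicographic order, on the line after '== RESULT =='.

Compute (G \ add) ∪ pre:
  G ∩ del = {}  (empty — regression defined)
  G \ add = {carry(b2,left), carry(b4,right)} \ {carry(b2,left)} = {carry(b4,right)}
  ∪ pre   = {carry(b4,right)} ∪ {ball_in(b2,rmB), free(left), robot_in(rmB)}
          = {ball_in(b2,rmB), carry(b4,right), free(left), robot_in(rmB)}

== RESULT ==
["ball_in(b2,rmB)", "carry(b4,right)", "free(left)", "robot_in(rmB)"]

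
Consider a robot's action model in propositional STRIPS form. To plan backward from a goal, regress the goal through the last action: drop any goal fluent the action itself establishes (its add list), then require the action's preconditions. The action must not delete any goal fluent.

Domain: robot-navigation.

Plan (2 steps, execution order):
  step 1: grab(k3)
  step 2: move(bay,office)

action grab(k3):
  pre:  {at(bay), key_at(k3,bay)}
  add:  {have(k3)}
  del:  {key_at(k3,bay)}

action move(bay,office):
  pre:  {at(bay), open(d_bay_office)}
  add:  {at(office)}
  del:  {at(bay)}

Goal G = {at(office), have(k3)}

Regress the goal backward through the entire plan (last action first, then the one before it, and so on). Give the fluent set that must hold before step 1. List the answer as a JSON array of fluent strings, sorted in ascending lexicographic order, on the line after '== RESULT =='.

Regress step by step:
  through step 2 (move(bay,office)): drop {at(office)}, keep {have(k3)}, require {at(bay), open(d_bay_office)}
    → {at(bay), have(k3), open(d_bay_office)}
  through step 1 (grab(k3)): drop {have(k3)}, keep {at(bay), open(d_bay_office)}, require {at(bay), key_at(k3,bay)}
    → {at(bay), key_at(k3,bay), open(d_bay_office)}

== RESULT ==
["at(bay)", "key_at(k3,bay)", "open(d_bay_office)"]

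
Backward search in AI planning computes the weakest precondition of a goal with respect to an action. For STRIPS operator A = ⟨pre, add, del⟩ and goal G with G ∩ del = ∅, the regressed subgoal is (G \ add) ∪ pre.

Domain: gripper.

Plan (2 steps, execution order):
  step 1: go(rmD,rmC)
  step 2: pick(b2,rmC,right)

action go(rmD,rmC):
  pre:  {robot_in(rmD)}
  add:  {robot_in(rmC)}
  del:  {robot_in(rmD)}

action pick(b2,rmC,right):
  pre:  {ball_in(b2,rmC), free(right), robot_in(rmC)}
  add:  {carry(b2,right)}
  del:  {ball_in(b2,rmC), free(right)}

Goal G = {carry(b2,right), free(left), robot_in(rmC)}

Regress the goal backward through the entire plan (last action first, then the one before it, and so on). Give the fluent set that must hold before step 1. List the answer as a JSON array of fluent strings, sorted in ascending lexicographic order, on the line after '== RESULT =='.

Work backward from the goal:
  through step 2 (pick(b2,rmC,right)): drop {carry(b2,right)}, keep {free(left), robot_in(rmC)}, require {ball_in(b2,rmC), free(right), robot_in(rmC)}
    → {ball_in(b2,rmC), free(left), free(right), robot_in(rmC)}
  through step 1 (go(rmD,rmC)): drop {robot_in(rmC)}, keep {ball_in(b2,rmC), free(left), free(right)}, require {robot_in(rmD)}
    → {ball_in(b2,rmC), free(left), free(right), robot_in(rmD)}

== RESULT ==
["ball_in(b2,rmC)", "free(left)", "free(right)", "robot_in(rmD)"]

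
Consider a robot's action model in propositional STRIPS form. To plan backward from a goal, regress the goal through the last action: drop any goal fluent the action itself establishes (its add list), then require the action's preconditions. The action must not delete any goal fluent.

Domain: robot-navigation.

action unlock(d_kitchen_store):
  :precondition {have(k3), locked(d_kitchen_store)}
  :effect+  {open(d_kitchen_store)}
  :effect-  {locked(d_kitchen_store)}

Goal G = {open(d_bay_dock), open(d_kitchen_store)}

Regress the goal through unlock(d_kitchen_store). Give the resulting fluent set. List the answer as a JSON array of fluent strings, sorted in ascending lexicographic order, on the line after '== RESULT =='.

Regress:
  G ∩ del = {}  (empty — regression defined)
  G \ add = {open(d_bay_dock), open(d_kitchen_store)} \ {open(d_kitchen_store)} = {open(d_bay_dock)}
  ∪ pre   = {open(d_bay_dock)} ∪ {have(k3), locked(d_kitchen_store)}
          = {have(k3), locked(d_kitchen_store), open(d_bay_dock)}

== RESULT ==
["have(k3)", "locked(d_kitchen_store)", "open(d_bay_dock)"]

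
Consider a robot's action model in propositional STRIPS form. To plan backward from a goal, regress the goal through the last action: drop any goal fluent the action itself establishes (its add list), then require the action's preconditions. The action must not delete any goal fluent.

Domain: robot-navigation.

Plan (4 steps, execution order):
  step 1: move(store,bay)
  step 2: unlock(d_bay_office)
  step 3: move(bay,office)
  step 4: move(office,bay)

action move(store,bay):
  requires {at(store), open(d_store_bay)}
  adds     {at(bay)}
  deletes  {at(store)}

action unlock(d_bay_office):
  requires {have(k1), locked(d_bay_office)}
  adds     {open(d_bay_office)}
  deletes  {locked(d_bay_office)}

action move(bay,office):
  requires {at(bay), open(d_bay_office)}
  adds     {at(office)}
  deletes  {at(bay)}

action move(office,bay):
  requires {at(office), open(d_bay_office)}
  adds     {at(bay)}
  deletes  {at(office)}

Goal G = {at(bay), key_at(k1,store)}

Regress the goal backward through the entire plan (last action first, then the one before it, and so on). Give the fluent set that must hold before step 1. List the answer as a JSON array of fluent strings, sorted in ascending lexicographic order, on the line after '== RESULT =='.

Work backward from the goal:
  through step 4 (move(office,bay)): drop {at(bay)}, keep {key_at(k1,store)}, require {at(office), open(d_bay_office)}
    → {at(office), key_at(k1,store), open(d_bay_office)}
  through step 3 (move(bay,office)): drop {at(office)}, keep {key_at(k1,store), open(d_bay_office)}, require {at(bay), open(d_bay_office)}
    → {at(bay), key_at(k1,store), open(d_bay_office)}
  through step 2 (unlock(d_bay_office)): drop {open(d_bay_office)}, keep {at(bay), key_at(k1,store)}, require {have(k1), locked(d_bay_office)}
    → {at(bay), have(k1), key_at(k1,store), locked(d_bay_office)}
  through step 1 (move(store,bay)): drop {at(bay)}, keep {have(k1), key_at(k1,store), locked(d_bay_office)}, require {at(store), open(d_store_bay)}
    → {at(store), have(k1), key_at(k1,store), locked(d_bay_office), open(d_store_bay)}

== RESULT ==
["at(store)", "have(k1)", "key_at(k1,store)", "locked(d_bay_office)", "open(d_store_bay)"]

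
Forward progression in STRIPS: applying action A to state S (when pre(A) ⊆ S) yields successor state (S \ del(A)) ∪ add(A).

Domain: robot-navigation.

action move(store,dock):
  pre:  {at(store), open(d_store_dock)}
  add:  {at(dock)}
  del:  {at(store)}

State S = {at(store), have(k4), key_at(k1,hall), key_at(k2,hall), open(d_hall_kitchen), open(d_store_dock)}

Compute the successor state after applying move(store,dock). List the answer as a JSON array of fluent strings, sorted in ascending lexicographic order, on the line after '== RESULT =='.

Compute (S \ del) ∪ add:
  pre ⊆ S: {at(store), open(d_store_dock)} ⊆ S  — applicable
  S \ del = {have(k4), key_at(k1,hall), key_at(k2,hall), open(d_hall_kitchen), open(d_store_dock)}
  ∪ add   = {at(dock), have(k4), key_at(k1,hall), key_at(k2,hall), open(d_hall_kitchen), open(d_store_dock)}

== RESULT ==
["at(dock)", "have(k4)", "key_at(k1,hall)", "key_at(k2,hall)", "open(d_hall_kitchen)", "open(d_store_dock)"]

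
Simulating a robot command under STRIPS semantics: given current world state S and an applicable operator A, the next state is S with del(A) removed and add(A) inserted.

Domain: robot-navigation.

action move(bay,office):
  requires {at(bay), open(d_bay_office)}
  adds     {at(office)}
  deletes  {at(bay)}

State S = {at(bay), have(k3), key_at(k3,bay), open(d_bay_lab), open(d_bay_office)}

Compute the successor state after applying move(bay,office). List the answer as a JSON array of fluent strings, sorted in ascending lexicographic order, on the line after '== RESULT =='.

Progress:
  pre ⊆ S: {at(bay), open(d_bay_office)} ⊆ S  — applicable
  S \ del = {have(k3), key_at(k3,bay), open(d_bay_lab), open(d_bay_office)}
  ∪ add   = {at(office), have(k3), key_at(k3,bay), open(d_bay_lab), open(d_bay_office)}

== RESULT ==
["at(office)", "have(k3)", "key_at(k3,bay)", "open(d_bay_lab)", "open(d_bay_office)"]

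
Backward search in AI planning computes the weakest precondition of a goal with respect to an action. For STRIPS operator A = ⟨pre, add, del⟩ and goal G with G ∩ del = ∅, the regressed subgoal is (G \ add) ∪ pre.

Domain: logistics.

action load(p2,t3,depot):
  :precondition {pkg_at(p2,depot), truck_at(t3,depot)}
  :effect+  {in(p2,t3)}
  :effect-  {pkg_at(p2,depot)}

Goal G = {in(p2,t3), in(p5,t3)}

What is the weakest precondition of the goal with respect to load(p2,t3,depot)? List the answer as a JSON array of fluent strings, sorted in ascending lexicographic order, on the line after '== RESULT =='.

Compute (G \ add) ∪ pre:
  G ∩ del = {}  (empty — regression defined)
  G \ add = {in(p2,t3), in(p5,t3)} \ {in(p2,t3)} = {in(p5,t3)}
  ∪ pre   = {in(p5,t3)} ∪ {pkg_at(p2,depot), truck_at(t3,depot)}
          = {in(p5,t3), pkg_at(p2,depot), truck_at(t3,depot)}

== RESULT ==
["in(p5,t3)", "pkg_at(p2,depot)", "truck_at(t3,depot)"]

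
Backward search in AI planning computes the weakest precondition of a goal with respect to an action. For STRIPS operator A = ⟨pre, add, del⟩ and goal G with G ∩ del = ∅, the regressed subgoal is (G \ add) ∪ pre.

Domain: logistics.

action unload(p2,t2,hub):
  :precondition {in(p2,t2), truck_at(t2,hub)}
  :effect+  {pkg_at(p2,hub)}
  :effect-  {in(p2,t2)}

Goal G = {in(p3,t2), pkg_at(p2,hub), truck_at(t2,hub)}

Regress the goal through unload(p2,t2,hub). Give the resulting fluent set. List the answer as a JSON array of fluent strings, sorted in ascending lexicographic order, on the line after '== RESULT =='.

Regress:
  G ∩ del = {}  (empty — regression defined)
  G \ add = {in(p3,t2), pkg_at(p2,hub), truck_at(t2,hub)} \ {pkg_at(p2,hub)} = {in(p3,t2), truck_at(t2,hub)}
  ∪ pre   = {in(p3,t2), truck_at(t2,hub)} ∪ {in(p2,t2), truck_at(t2,hub)}
          = {in(p2,t2), in(p3,t2), truck_at(t2,hub)}

== RESULT ==
["in(p2,t2)", "in(p3,t2)", "truck_at(t2,hub)"]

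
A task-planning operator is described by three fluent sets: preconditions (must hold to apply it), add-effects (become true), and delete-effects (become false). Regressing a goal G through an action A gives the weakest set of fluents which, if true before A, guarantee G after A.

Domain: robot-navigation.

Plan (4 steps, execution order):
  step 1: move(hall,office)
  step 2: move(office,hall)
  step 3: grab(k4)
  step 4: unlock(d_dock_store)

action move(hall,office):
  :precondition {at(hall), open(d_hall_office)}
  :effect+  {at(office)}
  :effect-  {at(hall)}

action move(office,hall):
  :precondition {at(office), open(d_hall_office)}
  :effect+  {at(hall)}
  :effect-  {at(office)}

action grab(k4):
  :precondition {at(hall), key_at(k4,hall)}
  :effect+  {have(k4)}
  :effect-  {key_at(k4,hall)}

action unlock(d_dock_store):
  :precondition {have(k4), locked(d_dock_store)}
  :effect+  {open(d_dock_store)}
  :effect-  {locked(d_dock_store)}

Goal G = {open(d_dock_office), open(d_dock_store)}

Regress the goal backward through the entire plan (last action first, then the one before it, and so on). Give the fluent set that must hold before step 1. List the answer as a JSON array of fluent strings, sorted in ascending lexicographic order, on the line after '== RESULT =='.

Regress step by step:
  through step 4 (unlock(d_dock_store)): drop {open(d_dock_store)}, keep {open(d_dock_office)}, require {have(k4), locked(d_dock_store)}
    → {have(k4), locked(d_dock_store), open(d_dock_office)}
  through step 3 (grab(k4)): drop {have(k4)}, keep {locked(d_dock_store), open(d_dock_office)}, require {at(hall), key_at(k4,hall)}
    → {at(hall), key_at(k4,hall), locked(d_dock_store), open(d_dock_office)}
  through step 2 (move(office,hall)): drop {at(hall)}, keep {key_at(k4,hall), locked(d_dock_store), open(d_dock_office)}, require {at(office), open(d_hall_office)}
    → {at(office), key_at(k4,hall), locked(d_dock_store), open(d_dock_office), open(d_hall_office)}
  through step 1 (move(hall,office)): drop {at(office)}, keep {key_at(k4,hall), locked(d_dock_store), open(d_dock_office), open(d_hall_office)}, require {at(hall), open(d_hall_office)}
    → {at(hall), key_at(k4,hall), locked(d_dock_store), open(d_dock_office), open(d_hall_office)}

== RESULT ==
["at(hall)", "key_at(k4,hall)", "locked(d_dock_store)", "open(d_dock_office)", "open(d_hall_office)"]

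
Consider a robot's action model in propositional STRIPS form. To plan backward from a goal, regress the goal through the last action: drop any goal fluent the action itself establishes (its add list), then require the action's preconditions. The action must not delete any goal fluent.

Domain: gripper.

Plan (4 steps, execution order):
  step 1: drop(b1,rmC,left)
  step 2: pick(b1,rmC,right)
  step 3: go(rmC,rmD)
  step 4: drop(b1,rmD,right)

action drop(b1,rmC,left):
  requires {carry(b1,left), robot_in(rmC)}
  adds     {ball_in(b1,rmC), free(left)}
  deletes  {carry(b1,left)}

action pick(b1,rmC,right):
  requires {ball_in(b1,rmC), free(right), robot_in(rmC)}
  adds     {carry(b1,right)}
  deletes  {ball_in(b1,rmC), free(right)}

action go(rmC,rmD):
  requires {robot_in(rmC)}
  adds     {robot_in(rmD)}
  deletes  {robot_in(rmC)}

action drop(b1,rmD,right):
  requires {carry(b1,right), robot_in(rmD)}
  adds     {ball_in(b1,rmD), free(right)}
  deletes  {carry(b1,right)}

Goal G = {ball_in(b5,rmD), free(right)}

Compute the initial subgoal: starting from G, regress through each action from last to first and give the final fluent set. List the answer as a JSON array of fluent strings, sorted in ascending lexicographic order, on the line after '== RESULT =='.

Regress step by step:
  through step 4 (drop(b1,rmD,right)): drop {free(right)}, keep {ball_in(b5,rmD)}, require {carry(b1,right), robot_in(rmD)}
    → {ball_in(b5,rmD), carry(b1,right), robot_in(rmD)}
  through step 3 (go(rmC,rmD)): drop {robot_in(rmD)}, keep {ball_in(b5,rmD), carry(b1,right)}, require {robot_in(rmC)}
    → {ball_in(b5,rmD), carry(b1,right), robot_in(rmC)}
  through step 2 (pick(b1,rmC,right)): drop {carry(b1,right)}, keep {ball_in(b5,rmD), robot_in(rmC)}, require {ball_in(b1,rmC), free(right), robot_in(rmC)}
    → {ball_in(b1,rmC), ball_in(b5,rmD), free(right), robot_in(rmC)}
  through step 1 (drop(b1,rmC,left)): drop {ball_in(b1,rmC)}, keep {ball_in(b5,rmD), free(right), robot_in(rmC)}, require {carry(b1,left), robot_in(rmC)}
    → {ball_in(b5,rmD), carry(b1,left), free(right), robot_in(rmC)}

== RESULT ==
["ball_in(b5,rmD)", "carry(b1,left)", "free(right)", "robot_in(rmC)"]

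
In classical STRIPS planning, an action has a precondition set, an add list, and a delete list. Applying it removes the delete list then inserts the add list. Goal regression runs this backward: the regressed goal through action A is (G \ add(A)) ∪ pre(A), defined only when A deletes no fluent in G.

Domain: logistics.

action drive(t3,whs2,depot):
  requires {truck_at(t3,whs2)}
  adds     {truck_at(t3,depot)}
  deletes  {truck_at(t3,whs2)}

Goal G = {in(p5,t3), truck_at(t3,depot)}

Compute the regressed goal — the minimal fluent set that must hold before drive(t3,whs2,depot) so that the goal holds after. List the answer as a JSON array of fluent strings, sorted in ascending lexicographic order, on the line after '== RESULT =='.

Compute (G \ add) ∪ pre:
  G ∩ del = {}  (empty — regression defined)
  G \ add = {in(p5,t3), truck_at(t3,depot)} \ {truck_at(t3,depot)} = {in(p5,t3)}
  ∪ pre   = {in(p5,t3)} ∪ {truck_at(t3,whs2)}
          = {in(p5,t3), truck_at(t3,whs2)}

== RESULT ==
["in(p5,t3)", "truck_at(t3,whs2)"]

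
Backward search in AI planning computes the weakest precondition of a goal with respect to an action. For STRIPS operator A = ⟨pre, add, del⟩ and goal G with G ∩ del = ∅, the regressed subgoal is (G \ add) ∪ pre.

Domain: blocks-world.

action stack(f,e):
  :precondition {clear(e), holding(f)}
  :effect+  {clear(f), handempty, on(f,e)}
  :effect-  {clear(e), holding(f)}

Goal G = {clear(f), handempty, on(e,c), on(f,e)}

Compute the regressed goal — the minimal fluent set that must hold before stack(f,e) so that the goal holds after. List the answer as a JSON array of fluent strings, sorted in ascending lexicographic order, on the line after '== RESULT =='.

Compute (G \ add) ∪ pre:
  G ∩ del = {}  (empty — regression defined)
  G \ add = {clear(f), handempty, on(e,c), on(f,e)} \ {clear(f), handempty, on(f,e)} = {on(e,c)}
  ∪ pre   = {on(e,c)} ∪ {clear(e), holding(f)}
          = {clear(e), holding(f), on(e,c)}

== RESULT ==
["clear(e)", "holding(f)", "on(e,c)"]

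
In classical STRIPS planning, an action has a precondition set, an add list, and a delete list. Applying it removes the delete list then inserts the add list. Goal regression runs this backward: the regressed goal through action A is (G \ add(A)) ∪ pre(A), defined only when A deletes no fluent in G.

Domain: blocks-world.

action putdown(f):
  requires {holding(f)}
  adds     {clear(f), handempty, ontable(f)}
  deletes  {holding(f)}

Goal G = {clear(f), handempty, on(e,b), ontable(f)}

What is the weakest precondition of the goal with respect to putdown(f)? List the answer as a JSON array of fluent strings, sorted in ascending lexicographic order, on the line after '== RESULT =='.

Compute (G \ add) ∪ pre:
  G ∩ del = {}  (empty — regression defined)
  G \ add = {clear(f), handempty, on(e,b), ontable(f)} \ {clear(f), handempty, ontable(f)} = {on(e,b)}
  ∪ pre   = {on(e,b)} ∪ {holding(f)}
          = {holding(f), on(e,b)}

== RESULT ==
["holding(f)", "on(e,b)"]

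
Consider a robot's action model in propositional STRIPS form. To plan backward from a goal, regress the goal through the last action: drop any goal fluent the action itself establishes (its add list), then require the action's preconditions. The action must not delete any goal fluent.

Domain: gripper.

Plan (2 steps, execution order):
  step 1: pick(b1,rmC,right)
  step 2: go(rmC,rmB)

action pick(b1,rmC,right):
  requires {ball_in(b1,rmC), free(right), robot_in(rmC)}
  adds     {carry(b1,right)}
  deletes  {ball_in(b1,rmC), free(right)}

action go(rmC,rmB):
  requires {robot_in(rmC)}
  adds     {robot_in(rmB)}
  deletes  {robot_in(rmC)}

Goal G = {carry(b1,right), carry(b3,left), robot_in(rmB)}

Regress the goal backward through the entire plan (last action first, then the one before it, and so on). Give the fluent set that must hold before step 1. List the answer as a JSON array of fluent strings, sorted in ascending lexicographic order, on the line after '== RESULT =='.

Regress step by step:
  through step 2 (go(rmC,rmB)): drop {robot_in(rmB)}, keep {carry(b1,right), carry(b3,left)}, require {robot_in(rmC)}
    → {carry(b1,right), carry(b3,left), robot_in(rmC)}
  through step 1 (pick(b1,rmC,right)): drop {carry(b1,right)}, keep {carry(b3,left), robot_in(rmC)}, require {ball_in(b1,rmC), free(right), robot_in(rmC)}
    → {ball_in(b1,rmC), carry(b3,left), free(right), robot_in(rmC)}

== RESULT ==
["ball_in(b1,rmC)", "carry(b3,left)", "free(right)", "robot_in(rmC)"]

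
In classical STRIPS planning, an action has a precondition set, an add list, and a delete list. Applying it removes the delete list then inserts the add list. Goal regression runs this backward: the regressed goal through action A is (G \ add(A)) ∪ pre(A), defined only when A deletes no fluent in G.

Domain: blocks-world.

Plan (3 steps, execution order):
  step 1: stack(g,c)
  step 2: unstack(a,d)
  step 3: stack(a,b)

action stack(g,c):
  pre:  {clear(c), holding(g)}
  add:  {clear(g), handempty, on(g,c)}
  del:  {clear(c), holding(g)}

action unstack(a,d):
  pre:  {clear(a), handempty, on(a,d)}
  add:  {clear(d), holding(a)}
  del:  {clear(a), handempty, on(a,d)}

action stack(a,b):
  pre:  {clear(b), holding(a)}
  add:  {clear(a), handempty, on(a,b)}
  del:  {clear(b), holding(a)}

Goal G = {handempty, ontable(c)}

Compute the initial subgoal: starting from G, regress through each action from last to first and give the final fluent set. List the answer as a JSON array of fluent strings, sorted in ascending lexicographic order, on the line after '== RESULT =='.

Regress step by step:
  through step 3 (stack(a,b)): drop {handempty}, keep {ontable(c)}, require {clear(b), holding(a)}
    → {clear(b), holding(a), ontable(c)}
  through step 2 (unstack(a,d)): drop {holding(a)}, keep {clear(b), ontable(c)}, require {clear(a), handempty, on(a,d)}
    → {clear(a), clear(b), handempty, on(a,d), ontable(c)}
  through step 1 (stack(g,c)): drop {handempty}, keep {clear(a), clear(b), on(a,d), ontable(c)}, require {clear(c), holding(g)}
    → {clear(a), clear(b), clear(c), holding(g), on(a,d), ontable(c)}

== RESULT ==
["clear(a)", "clear(b)", "clear(c)", "holding(g)", "on(a,d)", "ontable(c)"]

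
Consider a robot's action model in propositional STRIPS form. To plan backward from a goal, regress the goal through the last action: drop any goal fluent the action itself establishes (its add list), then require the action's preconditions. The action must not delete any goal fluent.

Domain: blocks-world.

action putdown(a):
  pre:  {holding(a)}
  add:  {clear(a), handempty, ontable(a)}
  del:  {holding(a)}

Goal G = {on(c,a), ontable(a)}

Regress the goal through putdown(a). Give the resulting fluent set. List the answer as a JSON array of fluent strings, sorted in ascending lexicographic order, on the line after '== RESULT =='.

Regress:
  G ∩ del = {}  (empty — regression defined)
  G \ add = {on(c,a), ontable(a)} \ {clear(a), handempty, ontable(a)} = {on(c,a)}
  ∪ pre   = {on(c,a)} ∪ {holding(a)}
          = {holding(a), on(c,a)}

== RESULT ==
["holding(a)", "on(c,a)"]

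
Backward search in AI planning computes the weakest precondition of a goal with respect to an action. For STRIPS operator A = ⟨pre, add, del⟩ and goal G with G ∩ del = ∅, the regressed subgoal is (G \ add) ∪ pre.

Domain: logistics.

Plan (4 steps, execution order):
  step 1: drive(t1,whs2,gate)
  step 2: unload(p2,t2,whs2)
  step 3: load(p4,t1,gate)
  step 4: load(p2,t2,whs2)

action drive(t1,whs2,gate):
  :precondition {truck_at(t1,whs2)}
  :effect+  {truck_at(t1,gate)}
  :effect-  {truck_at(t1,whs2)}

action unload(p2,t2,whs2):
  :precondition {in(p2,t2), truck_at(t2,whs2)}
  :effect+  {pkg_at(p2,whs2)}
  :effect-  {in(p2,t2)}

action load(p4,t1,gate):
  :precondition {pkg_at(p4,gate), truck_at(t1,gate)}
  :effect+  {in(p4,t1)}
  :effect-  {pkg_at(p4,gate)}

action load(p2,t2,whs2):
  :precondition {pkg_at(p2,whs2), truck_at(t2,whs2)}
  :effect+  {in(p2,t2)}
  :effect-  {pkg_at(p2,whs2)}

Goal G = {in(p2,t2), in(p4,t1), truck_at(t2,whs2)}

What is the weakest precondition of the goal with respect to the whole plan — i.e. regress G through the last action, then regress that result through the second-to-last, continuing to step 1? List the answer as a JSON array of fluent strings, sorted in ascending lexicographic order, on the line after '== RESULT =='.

Regress step by step:
  through step 4 (load(p2,t2,whs2)): drop {in(p2,t2)}, keep {in(p4,t1), truck_at(t2,whs2)}, require {pkg_at(p2,whs2), truck_at(t2,whs2)}
    → {in(p4,t1), pkg_at(p2,whs2), truck_at(t2,whs2)}
  through step 3 (load(p4,t1,gate)): drop {in(p4,t1)}, keep {pkg_at(p2,whs2), truck_at(t2,whs2)}, require {pkg_at(p4,gate), truck_at(t1,gate)}
    → {pkg_at(p2,whs2), pkg_at(p4,gate), truck_at(t1,gate), truck_at(t2,whs2)}
  through step 2 (unload(p2,t2,whs2)): drop {pkg_at(p2,whs2)}, keep {pkg_at(p4,gate), truck_at(t1,gate), truck_at(t2,whs2)}, require {in(p2,t2), truck_at(t2,whs2)}
    → {in(p2,t2), pkg_at(p4,gate), truck_at(t1,gate), truck_at(t2,whs2)}
  through step 1 (drive(t1,whs2,gate)): drop {truck_at(t1,gate)}, keep {in(p2,t2), pkg_at(p4,gate), truck_at(t2,whs2)}, require {truck_at(t1,whs2)}
    → {in(p2,t2), pkg_at(p4,gate), truck_at(t1,whs2), truck_at(t2,whs2)}

== RESULT ==
["in(p2,t2)", "pkg_at(p4,gate)", "truck_at(t1,whs2)", "truck_at(t2,whs2)"]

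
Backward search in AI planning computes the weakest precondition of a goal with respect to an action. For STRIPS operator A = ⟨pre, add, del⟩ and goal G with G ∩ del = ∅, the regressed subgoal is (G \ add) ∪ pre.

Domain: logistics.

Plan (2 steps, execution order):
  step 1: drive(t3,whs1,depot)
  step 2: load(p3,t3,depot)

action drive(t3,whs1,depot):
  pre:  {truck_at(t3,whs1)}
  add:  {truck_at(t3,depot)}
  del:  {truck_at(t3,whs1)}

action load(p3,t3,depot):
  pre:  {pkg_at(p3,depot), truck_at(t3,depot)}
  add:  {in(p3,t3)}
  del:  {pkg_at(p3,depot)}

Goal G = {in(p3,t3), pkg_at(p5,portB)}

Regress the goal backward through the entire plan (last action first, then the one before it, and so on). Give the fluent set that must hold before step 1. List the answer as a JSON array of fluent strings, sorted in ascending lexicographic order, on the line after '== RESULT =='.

Regress step by step:
  through step 2 (load(p3,t3,depot)): drop {in(p3,t3)}, keep {pkg_at(p5,portB)}, require {pkg_at(p3,depot), truck_at(t3,depot)}
    → {pkg_at(p3,depot), pkg_at(p5,portB), truck_at(t3,depot)}
  through step 1 (drive(t3,whs1,depot)): drop {truck_at(t3,depot)}, keep {pkg_at(p3,depot), pkg_at(p5,portB)}, require {truck_at(t3,whs1)}
    → {pkg_at(p3,depot), pkg_at(p5,portB), truck_at(t3,whs1)}

== RESULT ==
["pkg_at(p3,depot)", "pkg_at(p5,portB)", "truck_at(t3,whs1)"]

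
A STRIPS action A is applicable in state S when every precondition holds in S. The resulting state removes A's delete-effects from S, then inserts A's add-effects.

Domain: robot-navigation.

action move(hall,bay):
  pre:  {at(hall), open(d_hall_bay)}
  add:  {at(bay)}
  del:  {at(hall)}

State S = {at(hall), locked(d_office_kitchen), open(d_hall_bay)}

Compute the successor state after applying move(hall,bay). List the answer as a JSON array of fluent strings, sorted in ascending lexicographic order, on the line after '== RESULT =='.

Compute (S \ del) ∪ add:
  pre ⊆ S: {at(hall), open(d_hall_bay)} ⊆ S  — applicable
  S \ del = {locked(d_office_kitchen), open(d_hall_bay)}
  ∪ add   = {at(bay), locked(d_office_kitchen), open(d_hall_bay)}

== RESULT ==
["at(bay)", "locked(d_office_kitchen)", "open(d_hall_bay)"]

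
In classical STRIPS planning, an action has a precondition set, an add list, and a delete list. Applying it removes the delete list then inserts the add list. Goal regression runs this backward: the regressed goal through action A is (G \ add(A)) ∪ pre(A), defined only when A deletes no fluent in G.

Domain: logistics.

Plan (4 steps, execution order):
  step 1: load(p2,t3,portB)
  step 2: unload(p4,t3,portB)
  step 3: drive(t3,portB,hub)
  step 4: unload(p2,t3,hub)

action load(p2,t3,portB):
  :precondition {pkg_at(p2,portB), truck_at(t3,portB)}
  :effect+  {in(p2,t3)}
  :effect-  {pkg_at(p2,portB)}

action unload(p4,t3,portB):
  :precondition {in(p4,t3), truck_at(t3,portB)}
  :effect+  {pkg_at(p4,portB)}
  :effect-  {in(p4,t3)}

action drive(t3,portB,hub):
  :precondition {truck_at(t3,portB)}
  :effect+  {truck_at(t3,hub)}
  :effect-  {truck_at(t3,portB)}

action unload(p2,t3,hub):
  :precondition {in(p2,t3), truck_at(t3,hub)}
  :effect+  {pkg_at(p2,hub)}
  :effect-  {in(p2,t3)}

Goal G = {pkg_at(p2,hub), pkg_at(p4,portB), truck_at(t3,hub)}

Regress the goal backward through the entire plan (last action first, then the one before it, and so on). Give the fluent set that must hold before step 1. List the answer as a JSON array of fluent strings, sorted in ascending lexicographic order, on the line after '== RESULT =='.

Work backward from the goal:
  through step 4 (unload(p2,t3,hub)): drop {pkg_at(p2,hub)}, keep {pkg_at(p4,portB), truck_at(t3,hub)}, require {in(p2,t3), truck_at(t3,hub)}
    → {in(p2,t3), pkg_at(p4,portB), truck_at(t3,hub)}
  through step 3 (drive(t3,portB,hub)): drop {truck_at(t3,hub)}, keep {in(p2,t3), pkg_at(p4,portB)}, require {truck_at(t3,portB)}
    → {in(p2,t3), pkg_at(p4,portB), truck_at(t3,portB)}
  through step 2 (unload(p4,t3,portB)): drop {pkg_at(p4,portB)}, keep {in(p2,t3), truck_at(t3,portB)}, require {in(p4,t3), truck_at(t3,portB)}
    → {in(p2,t3), in(p4,t3), truck_at(t3,portB)}
  through step 1 (load(p2,t3,portB)): drop {in(p2,t3)}, keep {in(p4,t3), truck_at(t3,portB)}, require {pkg_at(p2,portB), truck_at(t3,portB)}
    → {in(p4,t3), pkg_at(p2,portB), truck_at(t3,portB)}

== RESULT ==
["in(p4,t3)", "pkg_at(p2,portB)", "truck_at(t3,portB)"]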